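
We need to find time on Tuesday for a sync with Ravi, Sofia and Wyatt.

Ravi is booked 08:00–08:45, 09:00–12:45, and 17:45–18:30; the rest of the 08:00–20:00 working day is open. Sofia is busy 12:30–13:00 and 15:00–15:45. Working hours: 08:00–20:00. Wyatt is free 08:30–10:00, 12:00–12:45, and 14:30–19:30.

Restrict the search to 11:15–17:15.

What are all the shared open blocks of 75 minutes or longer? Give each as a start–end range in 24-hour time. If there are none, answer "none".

Ravi free within 08:00–20:00: 08:45–09:00, 12:45–17:45, 18:30–20:00.
Sofia free within 08:00–20:00: 08:00–12:30, 13:00–15:00, 15:45–20:00.
Ravi ∩ Sofia: 08:45–09:00, 13:00–15:00, 15:45–17:45, 18:30–20:00.
Ravi ∩ Sofia ∩ Wyatt: 08:45–09:00, 14:30–15:00, 15:45–17:45, 18:30–19:30.
Restricted to 11:15–17:15: 14:30–15:00, 15:45–17:15.
Windows ≥ 75 min: 15:45–17:15.

15:45–17:15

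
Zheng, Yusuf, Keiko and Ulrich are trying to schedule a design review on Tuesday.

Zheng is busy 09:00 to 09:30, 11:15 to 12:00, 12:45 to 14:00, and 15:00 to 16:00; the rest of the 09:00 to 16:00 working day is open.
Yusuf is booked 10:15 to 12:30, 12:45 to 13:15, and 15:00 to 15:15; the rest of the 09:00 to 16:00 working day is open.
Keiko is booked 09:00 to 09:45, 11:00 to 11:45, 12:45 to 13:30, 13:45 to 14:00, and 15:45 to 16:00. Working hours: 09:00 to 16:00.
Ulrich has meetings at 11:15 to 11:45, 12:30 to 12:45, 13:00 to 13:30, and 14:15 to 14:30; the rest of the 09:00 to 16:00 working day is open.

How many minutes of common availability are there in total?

Zheng free within 09:00–16:00: 09:30–11:15, 12:00–12:45, 14:00–15:00.
Yusuf free within 09:00–16:00: 09:00–10:15, 12:30–12:45, 13:15–15:00, 15:15–16:00.
Keiko free within 09:00–16:00: 09:45–11:00, 11:45–12:45, 13:30–13:45, 14:00–15:45.
Ulrich free within 09:00–16:00: 09:00–11:15, 11:45–12:30, 12:45–13:00, 13:30–14:15, 14:30–16:00.
Zheng ∩ Yusuf: 09:30–10:15, 12:30–12:45, 14:00–15:00.
Zheng ∩ Yusuf ∩ Keiko: 09:45–10:15, 12:30–12:45, 14:00–15:00.
Zheng ∩ Yusuf ∩ Keiko ∩ Ulrich: 09:45–10:15, 14:00–14:15, 14:30–15:00.
Total common minutes: 30 + 15 + 30 = 75.

75 minutes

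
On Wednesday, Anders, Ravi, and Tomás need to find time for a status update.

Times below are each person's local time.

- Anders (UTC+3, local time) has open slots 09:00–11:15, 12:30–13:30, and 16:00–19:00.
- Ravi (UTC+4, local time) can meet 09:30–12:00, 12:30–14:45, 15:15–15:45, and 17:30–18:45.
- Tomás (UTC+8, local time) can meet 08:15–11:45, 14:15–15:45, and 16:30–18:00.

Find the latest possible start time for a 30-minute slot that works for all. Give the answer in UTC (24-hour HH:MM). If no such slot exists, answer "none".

Anders → UTC: 06:00–08:15, 09:30–10:30, 13:00–16:00.
Ravi → UTC: 05:30–08:00, 08:30–10:45, 11:15–11:45, 13:30–14:45.
Tomás → UTC: 00:15–03:45, 06:15–07:45, 08:30–10:00.
Anders ∩ Ravi: 06:00–08:00, 09:30–10:30, 13:30–14:45.
Anders ∩ Ravi ∩ Tomás: 06:15–07:45, 09:30–10:00.
Windows ≥ 30 min: 06:15–07:45, 09:30–10:00.
Latest start in the last window 09:30–10:00 is 10:00 − 30 min = 09:30.

09:30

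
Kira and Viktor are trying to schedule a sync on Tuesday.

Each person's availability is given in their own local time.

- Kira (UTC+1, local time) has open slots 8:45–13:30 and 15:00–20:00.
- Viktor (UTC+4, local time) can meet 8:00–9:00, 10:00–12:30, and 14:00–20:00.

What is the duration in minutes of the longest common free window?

Kira → UTC: 07:45–12:30, 14:00–19:00.
Viktor → UTC: 04:00–05:00, 06:00–08:30, 10:00–16:00.
Kira ∩ Viktor: 07:45–08:30, 10:00–12:30, 14:00–16:00.
Common window lengths: 45, 150, 120 min; longest is 150.

150 minutes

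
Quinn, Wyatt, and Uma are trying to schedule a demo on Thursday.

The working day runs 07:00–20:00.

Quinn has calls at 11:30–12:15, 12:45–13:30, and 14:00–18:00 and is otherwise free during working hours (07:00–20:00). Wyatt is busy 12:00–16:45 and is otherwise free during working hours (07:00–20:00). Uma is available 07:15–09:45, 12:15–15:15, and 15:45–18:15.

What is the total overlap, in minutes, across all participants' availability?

165 minutes

Quinn free within 07:00–20:00: 07:00–11:30, 12:15–12:45, 13:30–14:00, 18:00–20:00.
Wyatt free within 07:00–20:00: 07:00–12:00, 16:45–20:00.
Quinn ∩ Wyatt: 07:00–11:30, 18:00–20:00.
Quinn ∩ Wyatt ∩ Uma: 07:15–09:45, 18:00–18:15.
Total common minutes: 150 + 15 = 165.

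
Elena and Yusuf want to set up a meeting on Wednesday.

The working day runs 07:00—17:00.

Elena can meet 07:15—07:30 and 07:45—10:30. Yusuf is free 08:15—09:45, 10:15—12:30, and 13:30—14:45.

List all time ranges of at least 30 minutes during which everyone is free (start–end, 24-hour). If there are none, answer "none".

08:15–09:45

Elena ∩ Yusuf: 08:15–09:45, 10:15–10:30.
Windows ≥ 30 min: 08:15–09:45.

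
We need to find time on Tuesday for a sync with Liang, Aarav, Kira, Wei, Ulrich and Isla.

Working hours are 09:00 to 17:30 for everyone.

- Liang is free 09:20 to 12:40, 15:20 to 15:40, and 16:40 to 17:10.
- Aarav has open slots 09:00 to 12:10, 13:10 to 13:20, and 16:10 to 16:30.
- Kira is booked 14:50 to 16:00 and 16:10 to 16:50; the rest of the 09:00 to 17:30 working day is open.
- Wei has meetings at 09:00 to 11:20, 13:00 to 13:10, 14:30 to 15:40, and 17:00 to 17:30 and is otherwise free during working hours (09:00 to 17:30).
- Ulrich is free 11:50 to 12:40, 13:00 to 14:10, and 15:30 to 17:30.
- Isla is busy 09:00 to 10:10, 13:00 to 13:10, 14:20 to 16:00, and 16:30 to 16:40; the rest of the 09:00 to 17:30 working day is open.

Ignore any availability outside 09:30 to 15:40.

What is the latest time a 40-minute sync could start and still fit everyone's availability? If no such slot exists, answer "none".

none

Kira free within 09:00–17:30: 09:00–14:50, 16:00–16:10, 16:50–17:30.
Wei free within 09:00–17:30: 11:20–13:00, 13:10–14:30, 15:40–17:00.
Isla free within 09:00–17:30: 10:10–13:00, 13:10–14:20, 16:00–16:30, 16:40–17:30.
Liang ∩ Aarav: 09:20–12:10.
Liang ∩ Aarav ∩ Kira: 09:20–12:10.
Liang ∩ Aarav ∩ Kira ∩ Wei: 11:20–12:10.
Liang ∩ Aarav ∩ Kira ∩ Wei ∩ Ulrich: 11:50–12:10.
Liang ∩ Aarav ∩ Kira ∩ Wei ∩ Ulrich ∩ Isla: 11:50–12:10.
Restricted to 09:30–15:40: 11:50–12:10.
Windows ≥ 40 min: (none).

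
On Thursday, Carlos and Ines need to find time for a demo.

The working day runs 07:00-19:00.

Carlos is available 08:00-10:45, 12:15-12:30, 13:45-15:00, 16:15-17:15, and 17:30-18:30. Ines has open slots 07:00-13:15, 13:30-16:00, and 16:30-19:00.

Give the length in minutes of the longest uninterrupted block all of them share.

Carlos ∩ Ines: 08:00–10:45, 12:15–12:30, 13:45–15:00, 16:30–17:15, 17:30–18:30.
Common window lengths: 165, 15, 75, 45, 60 min; longest is 165.

165 minutes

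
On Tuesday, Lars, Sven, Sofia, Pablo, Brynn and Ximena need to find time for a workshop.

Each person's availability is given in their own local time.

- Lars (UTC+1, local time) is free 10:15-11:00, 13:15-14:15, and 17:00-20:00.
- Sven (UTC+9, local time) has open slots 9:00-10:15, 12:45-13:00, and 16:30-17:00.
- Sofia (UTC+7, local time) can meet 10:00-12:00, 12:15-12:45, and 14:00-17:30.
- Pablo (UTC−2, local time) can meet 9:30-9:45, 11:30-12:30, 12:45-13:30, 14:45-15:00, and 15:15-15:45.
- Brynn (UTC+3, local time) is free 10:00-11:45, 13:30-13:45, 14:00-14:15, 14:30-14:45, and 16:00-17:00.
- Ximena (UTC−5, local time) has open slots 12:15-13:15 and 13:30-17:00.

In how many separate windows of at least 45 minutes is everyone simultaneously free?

0

Lars → UTC: 09:15–10:00, 12:15–13:15, 16:00–19:00.
Sven → UTC: 00:00–01:15, 03:45–04:00, 07:30–08:00.
Sofia → UTC: 03:00–05:00, 05:15–05:45, 07:00–10:30.
Pablo → UTC: 11:30–11:45, 13:30–14:30, 14:45–15:30, 16:45–17:00, 17:15–17:45.
Brynn → UTC: 07:00–08:45, 10:30–10:45, 11:00–11:15, 11:30–11:45, 13:00–14:00.
Ximena → UTC: 17:15–18:15, 18:30–22:00.
Lars ∩ Sven: (none).
Lars ∩ Sven ∩ Sofia: (none).
Lars ∩ Sven ∩ Sofia ∩ Pablo: (none).
Lars ∩ Sven ∩ Sofia ∩ Pablo ∩ Brynn: (none).
Lars ∩ Sven ∩ Sofia ∩ Pablo ∩ Brynn ∩ Ximena: (none).
Windows ≥ 45 min: (none).
That's 0 windows.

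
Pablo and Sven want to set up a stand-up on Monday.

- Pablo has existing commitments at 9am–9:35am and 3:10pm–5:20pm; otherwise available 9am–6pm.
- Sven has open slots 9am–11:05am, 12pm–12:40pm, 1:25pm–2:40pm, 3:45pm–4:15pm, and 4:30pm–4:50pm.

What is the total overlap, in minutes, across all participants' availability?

Pablo free within 09:00–18:00: 09:35–15:10, 17:20–18:00.
Pablo ∩ Sven: 09:35–11:05, 12:00–12:40, 13:25–14:40.
Total common minutes: 90 + 40 + 75 = 205.

205 minutes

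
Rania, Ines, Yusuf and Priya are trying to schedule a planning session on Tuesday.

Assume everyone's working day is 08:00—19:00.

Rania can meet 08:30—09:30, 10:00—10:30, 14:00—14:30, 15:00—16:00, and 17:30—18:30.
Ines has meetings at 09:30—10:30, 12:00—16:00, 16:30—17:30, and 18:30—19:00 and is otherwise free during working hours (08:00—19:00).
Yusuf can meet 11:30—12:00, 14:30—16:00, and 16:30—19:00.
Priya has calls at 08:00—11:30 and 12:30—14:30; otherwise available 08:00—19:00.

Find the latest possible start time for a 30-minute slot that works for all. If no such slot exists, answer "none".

18:00

Ines free within 08:00–19:00: 08:00–09:30, 10:30–12:00, 16:00–16:30, 17:30–18:30.
Priya free within 08:00–19:00: 11:30–12:30, 14:30–19:00.
Rania ∩ Ines: 08:30–09:30, 17:30–18:30.
Rania ∩ Ines ∩ Yusuf: 17:30–18:30.
Rania ∩ Ines ∩ Yusuf ∩ Priya: 17:30–18:30.
Windows ≥ 30 min: 17:30–18:30.
Latest start in the last window 17:30–18:30 is 18:30 − 30 min = 18:00.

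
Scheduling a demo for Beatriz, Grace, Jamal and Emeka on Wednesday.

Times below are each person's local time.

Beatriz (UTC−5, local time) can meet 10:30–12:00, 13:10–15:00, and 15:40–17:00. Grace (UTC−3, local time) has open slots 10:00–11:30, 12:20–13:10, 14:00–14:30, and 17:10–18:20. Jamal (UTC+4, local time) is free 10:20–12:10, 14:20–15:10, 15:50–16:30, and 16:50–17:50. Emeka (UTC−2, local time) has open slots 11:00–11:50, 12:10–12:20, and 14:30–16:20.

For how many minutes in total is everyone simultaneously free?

0 minutes

Beatriz → UTC: 15:30–17:00, 18:10–20:00, 20:40–22:00.
Grace → UTC: 13:00–14:30, 15:20–16:10, 17:00–17:30, 20:10–21:20.
Jamal → UTC: 06:20–08:10, 10:20–11:10, 11:50–12:30, 12:50–13:50.
Emeka → UTC: 13:00–13:50, 14:10–14:20, 16:30–18:20.
Beatriz ∩ Grace: 15:30–16:10, 20:40–21:20.
Beatriz ∩ Grace ∩ Jamal: (none).
Beatriz ∩ Grace ∩ Jamal ∩ Emeka: (none).
Total common minutes: 0.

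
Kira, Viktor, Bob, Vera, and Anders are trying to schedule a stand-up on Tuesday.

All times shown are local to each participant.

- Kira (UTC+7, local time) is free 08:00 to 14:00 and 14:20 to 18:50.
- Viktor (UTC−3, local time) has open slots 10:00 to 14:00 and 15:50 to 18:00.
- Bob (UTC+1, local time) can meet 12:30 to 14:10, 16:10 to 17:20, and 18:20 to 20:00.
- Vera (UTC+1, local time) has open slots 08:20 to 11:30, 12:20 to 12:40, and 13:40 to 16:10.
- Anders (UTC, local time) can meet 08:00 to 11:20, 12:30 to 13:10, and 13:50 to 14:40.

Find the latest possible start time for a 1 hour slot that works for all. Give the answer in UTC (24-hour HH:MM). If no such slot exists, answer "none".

Kira → UTC: 01:00–07:00, 07:20–11:50.
Viktor → UTC: 13:00–17:00, 18:50–21:00.
Bob → UTC: 11:30–13:10, 15:10–16:20, 17:20–19:00.
Vera → UTC: 07:20–10:30, 11:20–11:40, 12:40–15:10.
Anders → UTC: 08:00–11:20, 12:30–13:10, 13:50–14:40.
Kira ∩ Viktor: (none).
Kira ∩ Viktor ∩ Bob: (none).
Kira ∩ Viktor ∩ Bob ∩ Vera: (none).
Kira ∩ Viktor ∩ Bob ∩ Vera ∩ Anders: (none).
Windows ≥ 60 min: (none).

none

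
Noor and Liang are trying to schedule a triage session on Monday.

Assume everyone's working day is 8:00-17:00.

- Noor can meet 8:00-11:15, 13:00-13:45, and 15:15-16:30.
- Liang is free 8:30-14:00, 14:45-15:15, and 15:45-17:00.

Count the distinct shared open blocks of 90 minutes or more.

Noor ∩ Liang: 08:30–11:15, 13:00–13:45, 15:45–16:30.
Windows ≥ 90 min: 08:30–11:15.
That's 1 window.

1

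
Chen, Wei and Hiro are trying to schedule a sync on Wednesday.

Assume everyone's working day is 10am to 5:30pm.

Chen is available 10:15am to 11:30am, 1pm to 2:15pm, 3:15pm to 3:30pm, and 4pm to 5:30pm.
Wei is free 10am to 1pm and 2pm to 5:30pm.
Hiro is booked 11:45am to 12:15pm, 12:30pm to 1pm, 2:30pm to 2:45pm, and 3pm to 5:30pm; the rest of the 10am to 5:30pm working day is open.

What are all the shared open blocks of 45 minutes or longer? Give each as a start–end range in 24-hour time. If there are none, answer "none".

Hiro free within 10:00–17:30: 10:00–11:45, 12:15–12:30, 13:00–14:30, 14:45–15:00.
Chen ∩ Wei: 10:15–11:30, 14:00–14:15, 15:15–15:30, 16:00–17:30.
Chen ∩ Wei ∩ Hiro: 10:15–11:30, 14:00–14:15.
Windows ≥ 45 min: 10:15–11:30.

10:15–11:30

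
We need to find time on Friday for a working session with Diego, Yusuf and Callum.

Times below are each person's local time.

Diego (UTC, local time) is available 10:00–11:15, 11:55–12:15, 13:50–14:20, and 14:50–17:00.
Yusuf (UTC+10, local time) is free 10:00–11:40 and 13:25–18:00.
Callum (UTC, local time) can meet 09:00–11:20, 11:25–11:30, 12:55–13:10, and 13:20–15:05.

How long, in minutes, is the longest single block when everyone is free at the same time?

0 minutes

Diego → UTC: 10:00–11:15, 11:55–12:15, 13:50–14:20, 14:50–17:00.
Yusuf → UTC: 00:00–01:40, 03:25–08:00.
Callum → UTC: 09:00–11:20, 11:25–11:30, 12:55–13:10, 13:20–15:05.
Diego ∩ Yusuf: (none).
Diego ∩ Yusuf ∩ Callum: (none).
No common window.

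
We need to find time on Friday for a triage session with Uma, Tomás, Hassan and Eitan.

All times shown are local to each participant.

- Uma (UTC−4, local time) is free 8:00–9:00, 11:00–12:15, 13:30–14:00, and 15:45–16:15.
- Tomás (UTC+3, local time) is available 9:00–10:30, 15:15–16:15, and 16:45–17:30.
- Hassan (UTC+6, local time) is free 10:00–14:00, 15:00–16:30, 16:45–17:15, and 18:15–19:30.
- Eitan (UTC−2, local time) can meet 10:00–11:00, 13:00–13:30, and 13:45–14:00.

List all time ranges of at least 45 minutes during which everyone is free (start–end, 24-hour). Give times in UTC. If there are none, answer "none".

12:15–13:00

Uma → UTC: 12:00–13:00, 15:00–16:15, 17:30–18:00, 19:45–20:15.
Tomás → UTC: 06:00–07:30, 12:15–13:15, 13:45–14:30.
Hassan → UTC: 04:00–08:00, 09:00–10:30, 10:45–11:15, 12:15–13:30.
Eitan → UTC: 12:00–13:00, 15:00–15:30, 15:45–16:00.
Uma ∩ Tomás: 12:15–13:00.
Uma ∩ Tomás ∩ Hassan: 12:15–13:00.
Uma ∩ Tomás ∩ Hassan ∩ Eitan: 12:15–13:00.
Windows ≥ 45 min: 12:15–13:00.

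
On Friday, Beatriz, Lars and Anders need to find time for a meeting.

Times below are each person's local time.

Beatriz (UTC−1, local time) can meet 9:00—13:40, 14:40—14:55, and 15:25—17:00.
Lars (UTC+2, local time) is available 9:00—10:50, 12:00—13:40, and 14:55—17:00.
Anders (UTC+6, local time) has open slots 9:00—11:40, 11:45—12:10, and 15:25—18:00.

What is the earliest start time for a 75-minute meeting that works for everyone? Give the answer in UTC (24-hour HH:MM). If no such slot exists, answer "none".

10:00

Beatriz → UTC: 10:00–14:40, 15:40–15:55, 16:25–18:00.
Lars → UTC: 07:00–08:50, 10:00–11:40, 12:55–15:00.
Anders → UTC: 03:00–05:40, 05:45–06:10, 09:25–12:00.
Beatriz ∩ Lars: 10:00–11:40, 12:55–14:40.
Beatriz ∩ Lars ∩ Anders: 10:00–11:40.
Windows ≥ 75 min: 10:00–11:40.
Earliest such window starts at 10:00.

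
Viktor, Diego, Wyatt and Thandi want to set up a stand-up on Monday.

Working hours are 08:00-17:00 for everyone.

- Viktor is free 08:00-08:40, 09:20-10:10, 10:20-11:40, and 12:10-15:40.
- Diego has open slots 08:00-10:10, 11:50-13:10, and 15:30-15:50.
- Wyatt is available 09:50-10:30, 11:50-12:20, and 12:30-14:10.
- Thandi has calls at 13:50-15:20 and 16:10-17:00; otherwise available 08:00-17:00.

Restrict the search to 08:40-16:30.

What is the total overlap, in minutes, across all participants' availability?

70 minutes

Thandi free within 08:00–17:00: 08:00–13:50, 15:20–16:10.
Viktor ∩ Diego: 08:00–08:40, 09:20–10:10, 12:10–13:10, 15:30–15:40.
Viktor ∩ Diego ∩ Wyatt: 09:50–10:10, 12:10–12:20, 12:30–13:10.
Viktor ∩ Diego ∩ Wyatt ∩ Thandi: 09:50–10:10, 12:10–12:20, 12:30–13:10.
Restricted to 08:40–16:30: 09:50–10:10, 12:10–12:20, 12:30–13:10.
Total common minutes: 20 + 10 + 40 = 70.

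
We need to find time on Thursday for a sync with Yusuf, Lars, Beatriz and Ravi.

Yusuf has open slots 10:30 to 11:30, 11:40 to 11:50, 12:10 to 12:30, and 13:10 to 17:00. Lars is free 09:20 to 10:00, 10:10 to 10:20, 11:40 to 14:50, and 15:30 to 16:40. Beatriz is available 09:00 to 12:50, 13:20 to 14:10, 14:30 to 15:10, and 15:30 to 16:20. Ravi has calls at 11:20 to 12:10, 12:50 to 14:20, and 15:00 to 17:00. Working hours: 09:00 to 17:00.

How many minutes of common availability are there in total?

Ravi free within 09:00–17:00: 09:00–11:20, 12:10–12:50, 14:20–15:00.
Yusuf ∩ Lars: 11:40–11:50, 12:10–12:30, 13:10–14:50, 15:30–16:40.
Yusuf ∩ Lars ∩ Beatriz: 11:40–11:50, 12:10–12:30, 13:20–14:10, 14:30–14:50, 15:30–16:20.
Yusuf ∩ Lars ∩ Beatriz ∩ Ravi: 12:10–12:30, 14:30–14:50.
Total common minutes: 20 + 20 = 40.

40 minutes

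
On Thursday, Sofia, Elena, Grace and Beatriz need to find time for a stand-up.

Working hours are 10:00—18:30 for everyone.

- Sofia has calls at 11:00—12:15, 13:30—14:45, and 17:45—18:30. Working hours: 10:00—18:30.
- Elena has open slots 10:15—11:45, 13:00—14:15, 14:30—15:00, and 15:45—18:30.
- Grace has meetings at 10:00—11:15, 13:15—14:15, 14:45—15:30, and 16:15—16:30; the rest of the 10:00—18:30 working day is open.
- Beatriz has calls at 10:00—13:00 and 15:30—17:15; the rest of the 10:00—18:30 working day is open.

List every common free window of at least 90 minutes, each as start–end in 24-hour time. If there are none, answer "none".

none

Sofia free within 10:00–18:30: 10:00–11:00, 12:15–13:30, 14:45–17:45.
Grace free within 10:00–18:30: 11:15–13:15, 14:15–14:45, 15:30–16:15, 16:30–18:30.
Beatriz free within 10:00–18:30: 13:00–15:30, 17:15–18:30.
Sofia ∩ Elena: 10:15–11:00, 13:00–13:30, 14:45–15:00, 15:45–17:45.
Sofia ∩ Elena ∩ Grace: 13:00–13:15, 15:45–16:15, 16:30–17:45.
Sofia ∩ Elena ∩ Grace ∩ Beatriz: 13:00–13:15, 17:15–17:45.
Windows ≥ 90 min: (none).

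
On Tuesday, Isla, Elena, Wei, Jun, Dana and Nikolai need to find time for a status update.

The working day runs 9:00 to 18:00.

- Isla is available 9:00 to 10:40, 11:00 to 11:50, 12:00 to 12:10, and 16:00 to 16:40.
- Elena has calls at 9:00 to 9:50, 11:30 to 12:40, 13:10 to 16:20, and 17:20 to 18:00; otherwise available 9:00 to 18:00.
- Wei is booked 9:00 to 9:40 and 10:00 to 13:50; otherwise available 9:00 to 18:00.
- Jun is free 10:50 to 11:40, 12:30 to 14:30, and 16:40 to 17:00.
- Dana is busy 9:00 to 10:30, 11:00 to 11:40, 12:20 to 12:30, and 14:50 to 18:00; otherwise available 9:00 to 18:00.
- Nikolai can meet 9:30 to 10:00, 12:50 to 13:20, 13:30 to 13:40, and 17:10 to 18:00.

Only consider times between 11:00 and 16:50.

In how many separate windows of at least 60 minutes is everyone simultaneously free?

Elena free within 09:00–18:00: 09:50–11:30, 12:40–13:10, 16:20–17:20.
Wei free within 09:00–18:00: 09:40–10:00, 13:50–18:00.
Dana free within 09:00–18:00: 10:30–11:00, 11:40–12:20, 12:30–14:50.
Isla ∩ Elena: 09:50–10:40, 11:00–11:30, 16:20–16:40.
Isla ∩ Elena ∩ Wei: 09:50–10:00, 16:20–16:40.
Isla ∩ Elena ∩ Wei ∩ Jun: (none).
Isla ∩ Elena ∩ Wei ∩ Jun ∩ Dana: (none).
Isla ∩ Elena ∩ Wei ∩ Jun ∩ Dana ∩ Nikolai: (none).
Restricted to 11:00–16:50: (none).
Windows ≥ 60 min: (none).
That's 0 windows.

0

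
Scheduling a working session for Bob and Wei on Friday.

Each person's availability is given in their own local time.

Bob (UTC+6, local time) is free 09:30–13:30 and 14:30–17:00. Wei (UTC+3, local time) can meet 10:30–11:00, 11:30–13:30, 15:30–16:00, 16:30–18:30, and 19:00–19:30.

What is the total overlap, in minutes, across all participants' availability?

120 minutes

Bob → UTC: 03:30–07:30, 08:30–11:00.
Wei → UTC: 07:30–08:00, 08:30–10:30, 12:30–13:00, 13:30–15:30, 16:00–16:30.
Bob ∩ Wei: 08:30–10:30.
Total common minutes: 120.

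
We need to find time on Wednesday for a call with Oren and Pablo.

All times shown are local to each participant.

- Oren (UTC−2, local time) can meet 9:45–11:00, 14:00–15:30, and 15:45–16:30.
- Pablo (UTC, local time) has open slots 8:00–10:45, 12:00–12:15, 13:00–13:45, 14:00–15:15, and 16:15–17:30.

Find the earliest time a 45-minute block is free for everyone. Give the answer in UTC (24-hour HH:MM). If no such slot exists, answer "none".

Oren → UTC: 11:45–13:00, 16:00–17:30, 17:45–18:30.
Pablo → UTC: 08:00–10:45, 12:00–12:15, 13:00–13:45, 14:00–15:15, 16:15–17:30.
Oren ∩ Pablo: 12:00–12:15, 16:15–17:30.
Windows ≥ 45 min: 16:15–17:30.
Earliest such window starts at 16:15.

16:15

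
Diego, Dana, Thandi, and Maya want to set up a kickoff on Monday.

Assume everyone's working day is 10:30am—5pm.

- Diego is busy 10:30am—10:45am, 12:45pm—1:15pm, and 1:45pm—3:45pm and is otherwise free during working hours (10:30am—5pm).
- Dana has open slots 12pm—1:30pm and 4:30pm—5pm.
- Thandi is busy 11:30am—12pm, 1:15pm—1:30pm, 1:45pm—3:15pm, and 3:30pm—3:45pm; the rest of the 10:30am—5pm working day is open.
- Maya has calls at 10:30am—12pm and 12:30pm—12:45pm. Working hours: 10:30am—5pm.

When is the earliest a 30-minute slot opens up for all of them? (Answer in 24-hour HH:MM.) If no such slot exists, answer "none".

12:00

Diego free within 10:30–17:00: 10:45–12:45, 13:15–13:45, 15:45–17:00.
Thandi free within 10:30–17:00: 10:30–11:30, 12:00–13:15, 13:30–13:45, 15:15–15:30, 15:45–17:00.
Maya free within 10:30–17:00: 12:00–12:30, 12:45–17:00.
Diego ∩ Dana: 12:00–12:45, 13:15–13:30, 16:30–17:00.
Diego ∩ Dana ∩ Thandi: 12:00–12:45, 16:30–17:00.
Diego ∩ Dana ∩ Thandi ∩ Maya: 12:00–12:30, 16:30–17:00.
Windows ≥ 30 min: 12:00–12:30, 16:30–17:00.
Earliest such window starts at 12:00.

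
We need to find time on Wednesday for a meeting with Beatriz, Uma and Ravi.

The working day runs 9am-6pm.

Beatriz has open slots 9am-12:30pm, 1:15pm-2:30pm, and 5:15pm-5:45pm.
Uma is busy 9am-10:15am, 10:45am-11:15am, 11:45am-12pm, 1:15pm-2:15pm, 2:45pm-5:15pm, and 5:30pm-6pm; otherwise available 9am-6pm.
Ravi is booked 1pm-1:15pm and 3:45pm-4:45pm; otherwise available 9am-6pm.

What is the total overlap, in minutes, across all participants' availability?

120 minutes

Uma free within 09:00–18:00: 10:15–10:45, 11:15–11:45, 12:00–13:15, 14:15–14:45, 17:15–17:30.
Ravi free within 09:00–18:00: 09:00–13:00, 13:15–15:45, 16:45–18:00.
Beatriz ∩ Uma: 10:15–10:45, 11:15–11:45, 12:00–12:30, 14:15–14:30, 17:15–17:30.
Beatriz ∩ Uma ∩ Ravi: 10:15–10:45, 11:15–11:45, 12:00–12:30, 14:15–14:30, 17:15–17:30.
Total common minutes: 30 + 30 + 30 + 15 + 15 = 120.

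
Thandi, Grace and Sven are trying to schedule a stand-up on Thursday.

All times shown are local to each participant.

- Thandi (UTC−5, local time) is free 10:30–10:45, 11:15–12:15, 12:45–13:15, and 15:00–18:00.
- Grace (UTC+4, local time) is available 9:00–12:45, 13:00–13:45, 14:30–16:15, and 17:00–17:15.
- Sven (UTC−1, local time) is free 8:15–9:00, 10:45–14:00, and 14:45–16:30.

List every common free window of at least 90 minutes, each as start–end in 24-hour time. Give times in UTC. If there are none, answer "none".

none

Thandi → UTC: 15:30–15:45, 16:15–17:15, 17:45–18:15, 20:00–23:00.
Grace → UTC: 05:00–08:45, 09:00–09:45, 10:30–12:15, 13:00–13:15.
Sven → UTC: 09:15–10:00, 11:45–15:00, 15:45–17:30.
Thandi ∩ Grace: (none).
Thandi ∩ Grace ∩ Sven: (none).
Windows ≥ 90 min: (none).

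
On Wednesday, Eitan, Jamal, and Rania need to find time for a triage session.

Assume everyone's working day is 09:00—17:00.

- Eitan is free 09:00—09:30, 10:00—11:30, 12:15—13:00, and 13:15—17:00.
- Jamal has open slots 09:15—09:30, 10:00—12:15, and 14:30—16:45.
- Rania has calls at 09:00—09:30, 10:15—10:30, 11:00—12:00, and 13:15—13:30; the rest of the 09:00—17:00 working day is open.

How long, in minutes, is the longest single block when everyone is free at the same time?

135 minutes

Rania free within 09:00–17:00: 09:30–10:15, 10:30–11:00, 12:00–13:15, 13:30–17:00.
Eitan ∩ Jamal: 09:15–09:30, 10:00–11:30, 14:30–16:45.
Eitan ∩ Jamal ∩ Rania: 10:00–10:15, 10:30–11:00, 14:30–16:45.
Common window lengths: 15, 30, 135 min; longest is 135.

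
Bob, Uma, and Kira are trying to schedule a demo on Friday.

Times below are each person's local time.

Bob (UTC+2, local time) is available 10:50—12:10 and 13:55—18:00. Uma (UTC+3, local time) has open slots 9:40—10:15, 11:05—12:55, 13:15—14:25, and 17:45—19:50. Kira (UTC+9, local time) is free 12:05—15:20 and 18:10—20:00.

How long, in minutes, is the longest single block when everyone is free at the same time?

45 minutes

Bob → UTC: 08:50–10:10, 11:55–16:00.
Uma → UTC: 06:40–07:15, 08:05–09:55, 10:15–11:25, 14:45–16:50.
Kira → UTC: 03:05–06:20, 09:10–11:00.
Bob ∩ Uma: 08:50–09:55, 14:45–16:00.
Bob ∩ Uma ∩ Kira: 09:10–09:55.
Single common window of 45 minutes.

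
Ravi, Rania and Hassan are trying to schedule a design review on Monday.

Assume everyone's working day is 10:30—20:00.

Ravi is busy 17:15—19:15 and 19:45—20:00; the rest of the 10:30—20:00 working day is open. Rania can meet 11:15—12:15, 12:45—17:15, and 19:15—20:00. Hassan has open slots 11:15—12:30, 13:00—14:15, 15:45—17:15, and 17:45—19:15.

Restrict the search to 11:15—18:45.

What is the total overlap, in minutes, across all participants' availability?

Ravi free within 10:30–20:00: 10:30–17:15, 19:15–19:45.
Ravi ∩ Rania: 11:15–12:15, 12:45–17:15, 19:15–19:45.
Ravi ∩ Rania ∩ Hassan: 11:15–12:15, 13:00–14:15, 15:45–17:15.
Restricted to 11:15–18:45: 11:15–12:15, 13:00–14:15, 15:45–17:15.
Total common minutes: 60 + 75 + 90 = 225.

225 minutes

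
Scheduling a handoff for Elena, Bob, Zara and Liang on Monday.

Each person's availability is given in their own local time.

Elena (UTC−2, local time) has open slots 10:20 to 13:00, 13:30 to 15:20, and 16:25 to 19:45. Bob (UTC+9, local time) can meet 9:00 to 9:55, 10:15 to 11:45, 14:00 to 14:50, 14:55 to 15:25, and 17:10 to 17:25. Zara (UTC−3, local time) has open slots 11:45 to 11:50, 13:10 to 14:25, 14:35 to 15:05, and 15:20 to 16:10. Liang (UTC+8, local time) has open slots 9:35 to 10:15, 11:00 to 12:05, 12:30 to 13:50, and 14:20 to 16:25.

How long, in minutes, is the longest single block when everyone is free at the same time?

Elena → UTC: 12:20–15:00, 15:30–17:20, 18:25–21:45.
Bob → UTC: 00:00–00:55, 01:15–02:45, 05:00–05:50, 05:55–06:25, 08:10–08:25.
Zara → UTC: 14:45–14:50, 16:10–17:25, 17:35–18:05, 18:20–19:10.
Liang → UTC: 01:35–02:15, 03:00–04:05, 04:30–05:50, 06:20–08:25.
Elena ∩ Bob: (none).
Elena ∩ Bob ∩ Zara: (none).
Elena ∩ Bob ∩ Zara ∩ Liang: (none).
No common window.

0 minutes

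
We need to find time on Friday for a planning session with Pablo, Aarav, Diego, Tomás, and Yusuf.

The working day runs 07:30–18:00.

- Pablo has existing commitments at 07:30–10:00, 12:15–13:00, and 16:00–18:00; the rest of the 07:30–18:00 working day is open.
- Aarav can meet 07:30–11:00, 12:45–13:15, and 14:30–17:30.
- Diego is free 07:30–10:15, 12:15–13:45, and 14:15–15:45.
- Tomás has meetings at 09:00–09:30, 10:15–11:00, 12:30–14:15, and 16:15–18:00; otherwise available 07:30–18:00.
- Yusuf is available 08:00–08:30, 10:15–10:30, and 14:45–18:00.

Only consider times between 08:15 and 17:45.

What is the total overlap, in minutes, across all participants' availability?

Pablo free within 07:30–18:00: 10:00–12:15, 13:00–16:00.
Tomás free within 07:30–18:00: 07:30–09:00, 09:30–10:15, 11:00–12:30, 14:15–16:15.
Pablo ∩ Aarav: 10:00–11:00, 13:00–13:15, 14:30–16:00.
Pablo ∩ Aarav ∩ Diego: 10:00–10:15, 13:00–13:15, 14:30–15:45.
Pablo ∩ Aarav ∩ Diego ∩ Tomás: 10:00–10:15, 14:30–15:45.
Pablo ∩ Aarav ∩ Diego ∩ Tomás ∩ Yusuf: 14:45–15:45.
Restricted to 08:15–17:45: 14:45–15:45.
Total common minutes: 60.

60 minutes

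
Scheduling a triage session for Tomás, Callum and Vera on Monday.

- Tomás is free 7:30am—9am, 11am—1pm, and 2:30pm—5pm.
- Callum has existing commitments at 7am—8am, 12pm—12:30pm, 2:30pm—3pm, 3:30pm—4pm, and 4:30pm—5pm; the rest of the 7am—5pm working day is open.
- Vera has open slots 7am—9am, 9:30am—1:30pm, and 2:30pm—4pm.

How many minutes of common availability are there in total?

180 minutes

Callum free within 07:00–17:00: 08:00–12:00, 12:30–14:30, 15:00–15:30, 16:00–16:30.
Tomás ∩ Callum: 08:00–09:00, 11:00–12:00, 12:30–13:00, 15:00–15:30, 16:00–16:30.
Tomás ∩ Callum ∩ Vera: 08:00–09:00, 11:00–12:00, 12:30–13:00, 15:00–15:30.
Total common minutes: 60 + 60 + 30 + 30 = 180.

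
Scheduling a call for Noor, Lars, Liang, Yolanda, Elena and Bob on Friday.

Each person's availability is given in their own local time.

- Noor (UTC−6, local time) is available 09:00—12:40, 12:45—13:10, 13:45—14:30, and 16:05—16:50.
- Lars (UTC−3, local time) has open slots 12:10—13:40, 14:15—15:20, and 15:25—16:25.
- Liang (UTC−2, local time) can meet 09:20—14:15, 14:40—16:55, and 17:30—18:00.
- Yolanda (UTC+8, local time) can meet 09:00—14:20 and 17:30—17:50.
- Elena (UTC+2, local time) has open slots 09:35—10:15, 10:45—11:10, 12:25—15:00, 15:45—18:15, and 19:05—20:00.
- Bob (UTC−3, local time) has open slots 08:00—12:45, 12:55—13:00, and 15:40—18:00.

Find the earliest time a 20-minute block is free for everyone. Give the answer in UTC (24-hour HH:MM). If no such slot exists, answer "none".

none

Noor → UTC: 15:00–18:40, 18:45–19:10, 19:45–20:30, 22:05–22:50.
Lars → UTC: 15:10–16:40, 17:15–18:20, 18:25–19:25.
Liang → UTC: 11:20–16:15, 16:40–18:55, 19:30–20:00.
Yolanda → UTC: 01:00–06:20, 09:30–09:50.
Elena → UTC: 07:35–08:15, 08:45–09:10, 10:25–13:00, 13:45–16:15, 17:05–18:00.
Bob → UTC: 11:00–15:45, 15:55–16:00, 18:40–21:00.
Noor ∩ Lars: 15:10–16:40, 17:15–18:20, 18:25–18:40, 18:45–19:10.
Noor ∩ Lars ∩ Liang: 15:10–16:15, 17:15–18:20, 18:25–18:40, 18:45–18:55.
Noor ∩ Lars ∩ Liang ∩ Yolanda: (none).
Noor ∩ Lars ∩ Liang ∩ Yolanda ∩ Elena: (none).
Noor ∩ Lars ∩ Liang ∩ Yolanda ∩ Elena ∩ Bob: (none).
Windows ≥ 20 min: (none).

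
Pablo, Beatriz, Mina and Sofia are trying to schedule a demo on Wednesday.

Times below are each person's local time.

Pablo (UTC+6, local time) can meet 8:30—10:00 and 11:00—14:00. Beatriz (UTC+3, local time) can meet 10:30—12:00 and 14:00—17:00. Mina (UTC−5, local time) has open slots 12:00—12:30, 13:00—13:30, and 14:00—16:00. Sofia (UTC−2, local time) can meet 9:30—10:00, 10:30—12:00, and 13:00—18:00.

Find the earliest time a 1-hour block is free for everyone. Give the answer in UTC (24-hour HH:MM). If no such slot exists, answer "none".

Pablo → UTC: 02:30–04:00, 05:00–08:00.
Beatriz → UTC: 07:30–09:00, 11:00–14:00.
Mina → UTC: 17:00–17:30, 18:00–18:30, 19:00–21:00.
Sofia → UTC: 11:30–12:00, 12:30–14:00, 15:00–20:00.
Pablo ∩ Beatriz: 07:30–08:00.
Pablo ∩ Beatriz ∩ Mina: (none).
Pablo ∩ Beatriz ∩ Mina ∩ Sofia: (none).
Windows ≥ 60 min: (none).

none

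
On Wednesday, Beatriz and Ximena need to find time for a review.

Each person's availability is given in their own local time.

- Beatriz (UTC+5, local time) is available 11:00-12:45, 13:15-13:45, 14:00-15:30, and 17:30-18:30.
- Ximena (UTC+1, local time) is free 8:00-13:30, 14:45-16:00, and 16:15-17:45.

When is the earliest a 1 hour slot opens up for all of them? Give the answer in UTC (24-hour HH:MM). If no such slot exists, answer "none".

09:00

Beatriz → UTC: 06:00–07:45, 08:15–08:45, 09:00–10:30, 12:30–13:30.
Ximena → UTC: 07:00–12:30, 13:45–15:00, 15:15–16:45.
Beatriz ∩ Ximena: 07:00–07:45, 08:15–08:45, 09:00–10:30.
Windows ≥ 60 min: 09:00–10:30.
Earliest such window starts at 09:00.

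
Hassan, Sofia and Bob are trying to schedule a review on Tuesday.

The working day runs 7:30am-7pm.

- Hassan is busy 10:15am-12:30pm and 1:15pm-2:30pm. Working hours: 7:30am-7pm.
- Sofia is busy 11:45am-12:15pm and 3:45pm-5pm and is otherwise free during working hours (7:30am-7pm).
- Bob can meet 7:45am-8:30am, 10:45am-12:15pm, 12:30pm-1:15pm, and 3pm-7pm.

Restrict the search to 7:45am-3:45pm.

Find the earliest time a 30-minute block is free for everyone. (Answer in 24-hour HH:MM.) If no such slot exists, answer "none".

Hassan free within 07:30–19:00: 07:30–10:15, 12:30–13:15, 14:30–19:00.
Sofia free within 07:30–19:00: 07:30–11:45, 12:15–15:45, 17:00–19:00.
Hassan ∩ Sofia: 07:30–10:15, 12:30–13:15, 14:30–15:45, 17:00–19:00.
Hassan ∩ Sofia ∩ Bob: 07:45–08:30, 12:30–13:15, 15:00–15:45, 17:00–19:00.
Restricted to 07:45–15:45: 07:45–08:30, 12:30–13:15, 15:00–15:45.
Windows ≥ 30 min: 07:45–08:30, 12:30–13:15, 15:00–15:45.
Earliest such window starts at 07:45.

07:45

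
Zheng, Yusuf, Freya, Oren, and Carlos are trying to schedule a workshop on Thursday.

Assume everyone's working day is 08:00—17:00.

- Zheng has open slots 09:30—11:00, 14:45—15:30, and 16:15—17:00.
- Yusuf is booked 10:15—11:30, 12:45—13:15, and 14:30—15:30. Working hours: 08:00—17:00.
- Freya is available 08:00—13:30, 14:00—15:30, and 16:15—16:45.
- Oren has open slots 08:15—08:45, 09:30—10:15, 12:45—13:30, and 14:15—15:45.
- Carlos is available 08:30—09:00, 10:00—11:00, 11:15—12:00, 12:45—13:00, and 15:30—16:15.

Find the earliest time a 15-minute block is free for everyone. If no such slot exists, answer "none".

10:00

Yusuf free within 08:00–17:00: 08:00–10:15, 11:30–12:45, 13:15–14:30, 15:30–17:00.
Zheng ∩ Yusuf: 09:30–10:15, 16:15–17:00.
Zheng ∩ Yusuf ∩ Freya: 09:30–10:15, 16:15–16:45.
Zheng ∩ Yusuf ∩ Freya ∩ Oren: 09:30–10:15.
Zheng ∩ Yusuf ∩ Freya ∩ Oren ∩ Carlos: 10:00–10:15.
Windows ≥ 15 min: 10:00–10:15.
Earliest such window starts at 10:00.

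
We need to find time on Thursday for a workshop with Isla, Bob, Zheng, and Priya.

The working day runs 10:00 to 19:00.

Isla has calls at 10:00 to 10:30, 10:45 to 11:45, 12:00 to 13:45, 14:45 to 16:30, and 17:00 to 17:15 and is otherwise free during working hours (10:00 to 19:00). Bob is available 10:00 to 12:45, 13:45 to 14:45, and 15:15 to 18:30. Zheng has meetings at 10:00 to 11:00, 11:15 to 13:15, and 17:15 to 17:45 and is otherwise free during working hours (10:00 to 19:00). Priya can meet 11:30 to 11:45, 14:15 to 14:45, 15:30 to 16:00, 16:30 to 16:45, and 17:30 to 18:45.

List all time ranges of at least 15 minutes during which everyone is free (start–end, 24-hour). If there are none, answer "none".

14:15–14:45, 16:30–16:45, 17:45–18:30

Isla free within 10:00–19:00: 10:30–10:45, 11:45–12:00, 13:45–14:45, 16:30–17:00, 17:15–19:00.
Zheng free within 10:00–19:00: 11:00–11:15, 13:15–17:15, 17:45–19:00.
Isla ∩ Bob: 10:30–10:45, 11:45–12:00, 13:45–14:45, 16:30–17:00, 17:15–18:30.
Isla ∩ Bob ∩ Zheng: 13:45–14:45, 16:30–17:00, 17:45–18:30.
Isla ∩ Bob ∩ Zheng ∩ Priya: 14:15–14:45, 16:30–16:45, 17:45–18:30.
Windows ≥ 15 min: 14:15–14:45, 16:30–16:45, 17:45–18:30.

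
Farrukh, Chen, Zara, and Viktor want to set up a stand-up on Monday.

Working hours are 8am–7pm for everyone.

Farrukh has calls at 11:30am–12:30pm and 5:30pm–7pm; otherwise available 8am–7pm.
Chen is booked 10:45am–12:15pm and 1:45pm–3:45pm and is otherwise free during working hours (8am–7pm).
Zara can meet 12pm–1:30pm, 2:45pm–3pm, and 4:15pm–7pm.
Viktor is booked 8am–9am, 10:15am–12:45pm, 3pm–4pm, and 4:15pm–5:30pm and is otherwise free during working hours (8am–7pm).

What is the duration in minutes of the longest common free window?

45 minutes

Farrukh free within 08:00–19:00: 08:00–11:30, 12:30–17:30.
Chen free within 08:00–19:00: 08:00–10:45, 12:15–13:45, 15:45–19:00.
Viktor free within 08:00–19:00: 09:00–10:15, 12:45–15:00, 16:00–16:15, 17:30–19:00.
Farrukh ∩ Chen: 08:00–10:45, 12:30–13:45, 15:45–17:30.
Farrukh ∩ Chen ∩ Zara: 12:30–13:30, 16:15–17:30.
Farrukh ∩ Chen ∩ Zara ∩ Viktor: 12:45–13:30.
Single common window of 45 minutes.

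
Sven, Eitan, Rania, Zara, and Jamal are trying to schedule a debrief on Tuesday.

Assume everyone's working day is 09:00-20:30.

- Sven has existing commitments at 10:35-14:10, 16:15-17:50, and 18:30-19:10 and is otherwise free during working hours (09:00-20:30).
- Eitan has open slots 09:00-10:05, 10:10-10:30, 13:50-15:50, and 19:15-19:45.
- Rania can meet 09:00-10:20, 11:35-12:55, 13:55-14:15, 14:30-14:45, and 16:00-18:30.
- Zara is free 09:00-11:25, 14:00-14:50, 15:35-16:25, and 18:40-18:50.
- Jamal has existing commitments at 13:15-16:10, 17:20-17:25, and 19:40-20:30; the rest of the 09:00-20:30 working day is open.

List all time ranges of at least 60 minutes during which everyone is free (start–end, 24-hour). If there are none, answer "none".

09:00–10:05

Sven free within 09:00–20:30: 09:00–10:35, 14:10–16:15, 17:50–18:30, 19:10–20:30.
Jamal free within 09:00–20:30: 09:00–13:15, 16:10–17:20, 17:25–19:40.
Sven ∩ Eitan: 09:00–10:05, 10:10–10:30, 14:10–15:50, 19:15–19:45.
Sven ∩ Eitan ∩ Rania: 09:00–10:05, 10:10–10:20, 14:10–14:15, 14:30–14:45.
Sven ∩ Eitan ∩ Rania ∩ Zara: 09:00–10:05, 10:10–10:20, 14:10–14:15, 14:30–14:45.
Sven ∩ Eitan ∩ Rania ∩ Zara ∩ Jamal: 09:00–10:05, 10:10–10:20.
Windows ≥ 60 min: 09:00–10:05.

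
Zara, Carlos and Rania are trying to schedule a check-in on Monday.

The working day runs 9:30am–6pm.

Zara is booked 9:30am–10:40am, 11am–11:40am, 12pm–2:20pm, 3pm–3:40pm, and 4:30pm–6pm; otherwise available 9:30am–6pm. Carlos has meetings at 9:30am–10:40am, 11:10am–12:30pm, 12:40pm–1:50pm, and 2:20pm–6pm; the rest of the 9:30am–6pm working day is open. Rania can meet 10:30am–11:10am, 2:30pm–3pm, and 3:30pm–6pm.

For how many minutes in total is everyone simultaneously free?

20 minutes

Zara free within 09:30–18:00: 10:40–11:00, 11:40–12:00, 14:20–15:00, 15:40–16:30.
Carlos free within 09:30–18:00: 10:40–11:10, 12:30–12:40, 13:50–14:20.
Zara ∩ Carlos: 10:40–11:00.
Zara ∩ Carlos ∩ Rania: 10:40–11:00.
Total common minutes: 20.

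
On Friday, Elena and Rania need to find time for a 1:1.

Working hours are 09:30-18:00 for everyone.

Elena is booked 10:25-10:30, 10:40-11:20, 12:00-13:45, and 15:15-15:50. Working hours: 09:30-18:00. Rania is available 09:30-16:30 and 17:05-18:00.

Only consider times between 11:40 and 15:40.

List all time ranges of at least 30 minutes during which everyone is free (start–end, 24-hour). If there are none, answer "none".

Elena free within 09:30–18:00: 09:30–10:25, 10:30–10:40, 11:20–12:00, 13:45–15:15, 15:50–18:00.
Elena ∩ Rania: 09:30–10:25, 10:30–10:40, 11:20–12:00, 13:45–15:15, 15:50–16:30, 17:05–18:00.
Restricted to 11:40–15:40: 11:40–12:00, 13:45–15:15.
Windows ≥ 30 min: 13:45–15:15.

13:45–15:15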